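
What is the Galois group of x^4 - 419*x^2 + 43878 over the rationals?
Gal(K/Q) = V_4 (Klein four-group, Z/2Z × Z/2Z)

f factors as (x^2 - 206)(x^2 - 213), so the splitting field is K = Q(sqrt(206), sqrt(213)). The elements 206, 213, 43878 are all non-squares in Q, so sqrt(206) and sqrt(213) generate independent quadratic extensions. Thus [K:Q] = 4 and Gal(K/Q) is generated by the two order-2 automorphisms sqrt(206) ↦ -sqrt(206) and sqrt(213) ↦ -sqrt(213), giving V_4.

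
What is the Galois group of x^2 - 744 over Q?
Gal(K/Q) = Z/2Z (cyclic of order 2)

x^2 - 744 is irreducible over Q since 744 is not a rational square. The splitting field Q(sqrt(744)) has degree 2 over Q, and its unique nontrivial automorphism is sqrt(744) ↦ -sqrt(744). Hence Gal(Q(sqrt(744))/Q) = Z/2Z.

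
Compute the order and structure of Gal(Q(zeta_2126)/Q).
|Gal(Q(zeta_2126)/Q)| = phi(2126) = 1062; group ≅ (Z/2126Z)^* ≅ Z/1062Z

The n-th cyclotomic polynomial Φ_2126(x) is the minimal polynomial of zeta_2126 over Q and has degree phi(2126) = 1062. So Q(zeta_2126) is a degree-1062 Galois extension with Galois group (Z/2126Z)^*. By CRT, (Z/2126Z)^* ≅ (Z/2Z)^* × (Z/1063Z)^*. Each prime-power unit group is (Z/2Z)^* ≅ trivial group (order 1); (Z/1063Z)^* ≅ Z/1062Z. Hence Gal(Q(zeta_2126)/Q) ≅ Z/1062Z.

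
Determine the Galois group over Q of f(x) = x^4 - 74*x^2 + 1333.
Gal(K/Q) = V_4 (Klein four-group, Z/2Z × Z/2Z)

f factors as (x^2 - 43)(x^2 - 31), so the splitting field is K = Q(sqrt(43), sqrt(31)). The elements 43, 31, 1333 are all non-squares in Q, so sqrt(43) and sqrt(31) generate independent quadratic extensions. Thus [K:Q] = 4 and Gal(K/Q) is generated by the two order-2 automorphisms sqrt(43) ↦ -sqrt(43) and sqrt(31) ↦ -sqrt(31), giving V_4.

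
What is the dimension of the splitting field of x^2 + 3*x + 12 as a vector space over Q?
[K:Q] = 2

The discriminant of x^2 + (3)*x + (12) is b^2 - 4c = 9 - (48) = -39. Since -39 is not a perfect square in Q, the polynomial is irreducible over Q. Its two roots generate a degree-2 extension, so [K:Q] = 2.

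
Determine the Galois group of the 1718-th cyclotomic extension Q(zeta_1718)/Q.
|Gal(Q(zeta_1718)/Q)| = phi(1718) = 858; group ≅ (Z/1718Z)^* ≅ Z/858Z

The n-th cyclotomic polynomial Φ_1718(x) is the minimal polynomial of zeta_1718 over Q and has degree phi(1718) = 858. So Q(zeta_1718) is a degree-858 Galois extension with Galois group (Z/1718Z)^*. By CRT, (Z/1718Z)^* ≅ (Z/2Z)^* × (Z/859Z)^*. Each prime-power unit group is (Z/2Z)^* ≅ trivial group (order 1); (Z/859Z)^* ≅ Z/858Z. Hence Gal(Q(zeta_1718)/Q) ≅ Z/858Z.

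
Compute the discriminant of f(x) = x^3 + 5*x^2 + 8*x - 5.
Δ = -2223

For x^3 + a x^2 + b x + c the discriminant is Δ = 18 a b c - 4 a^3 c + a^2 b^2 - 4 b^3 - 27 c^2.
Plug a = 5, b = 8, c = -5:
  18*(5)*(8)*(-5) - 4*(5)^3*(-5) + (5)^2*(8)^2 - 4*(8)^3 - 27*(-5)^2
  = -3600 + (2500) + 1600 + (-2048) + (-675)
  = -2223.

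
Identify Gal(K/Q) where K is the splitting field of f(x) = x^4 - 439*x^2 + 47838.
Gal(K/Q) = V_4 (Klein four-group, Z/2Z × Z/2Z)

f factors as (x^2 - 238)(x^2 - 201), so the splitting field is K = Q(sqrt(238), sqrt(201)). The elements 238, 201, 47838 are all non-squares in Q, so sqrt(238) and sqrt(201) generate independent quadratic extensions. Thus [K:Q] = 4 and Gal(K/Q) is generated by the two order-2 automorphisms sqrt(238) ↦ -sqrt(238) and sqrt(201) ↦ -sqrt(201), giving V_4.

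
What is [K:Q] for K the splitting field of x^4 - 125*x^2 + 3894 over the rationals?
[K:Q] = 4

f factors as (x^2 - 66)(x^2 - 59); the splitting field is K = Q(sqrt(66), sqrt(59)). Since 66, 59, and 3894 are all non-squares in Q, the three subfields Q(sqrt(66)), Q(sqrt(59)), Q(sqrt(3894)) are distinct degree-2 extensions, so [K:Q] = 4 (Klein four Galois group).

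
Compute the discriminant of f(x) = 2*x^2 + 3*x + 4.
Δ = -23

For a quadratic a x^2 + b x + c the discriminant is Δ = b^2 - 4ac = (3)^2 - 4*(2)*(4) = 9 - (32) = -23.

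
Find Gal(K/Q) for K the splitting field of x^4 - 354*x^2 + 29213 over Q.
Gal(K/Q) = V_4 (Klein four-group, Z/2Z × Z/2Z)

f factors as (x^2 - 223)(x^2 - 131), so the splitting field is K = Q(sqrt(223), sqrt(131)). The elements 223, 131, 29213 are all non-squares in Q, so sqrt(223) and sqrt(131) generate independent quadratic extensions. Thus [K:Q] = 4 and Gal(K/Q) is generated by the two order-2 automorphisms sqrt(223) ↦ -sqrt(223) and sqrt(131) ↦ -sqrt(131), giving V_4.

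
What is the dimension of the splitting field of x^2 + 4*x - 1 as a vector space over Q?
[K:Q] = 2

The discriminant of x^2 + (4)*x + (-1) is b^2 - 4c = 16 - (-4) = 20. Since 20 is not a perfect square in Q, the polynomial is irreducible over Q. Its two roots generate a degree-2 extension, so [K:Q] = 2.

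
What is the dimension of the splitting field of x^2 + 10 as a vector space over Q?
[K:Q] = 2

The discriminant of x^2 + (0)*x + (10) is b^2 - 4c = 0 - (40) = -40. Since -40 is not a perfect square in Q, the polynomial is irreducible over Q. Its two roots generate a degree-2 extension, so [K:Q] = 2.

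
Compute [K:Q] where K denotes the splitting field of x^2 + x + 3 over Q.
[K:Q] = 2

The discriminant of x^2 + (1)*x + (3) is b^2 - 4c = 1 - (12) = -11. Since -11 is not a perfect square in Q, the polynomial is irreducible over Q. Its two roots generate a degree-2 extension, so [K:Q] = 2.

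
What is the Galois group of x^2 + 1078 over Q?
Gal(K/Q) = Z/2Z (cyclic of order 2)

x^2 + 1078 is irreducible over Q since -1078 is not a rational square. The splitting field Q(sqrt(-1078)) has degree 2 over Q, and its unique nontrivial automorphism is sqrt(-1078) ↦ -sqrt(-1078). Hence Gal(Q(sqrt(-1078))/Q) = Z/2Z.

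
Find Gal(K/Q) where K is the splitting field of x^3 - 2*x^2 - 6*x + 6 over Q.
Gal(K/Q) = S_3 (symmetric group of order 6)

Compute the discriminant of x^3 + (-2)*x^2 + (-6)*x + (6): Δ = 1524. Since Δ is not a rational square, the Galois group is not contained in A_3; it must be the full S_3 (irreducibility of the cubic rules out anything smaller).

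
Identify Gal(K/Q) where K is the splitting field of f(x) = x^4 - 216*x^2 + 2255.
Gal(K/Q) = V_4 (Klein four-group, Z/2Z × Z/2Z)

f factors as (x^2 - 11)(x^2 - 205), so the splitting field is K = Q(sqrt(11), sqrt(205)). The elements 11, 205, 2255 are all non-squares in Q, so sqrt(11) and sqrt(205) generate independent quadratic extensions. Thus [K:Q] = 4 and Gal(K/Q) is generated by the two order-2 automorphisms sqrt(11) ↦ -sqrt(11) and sqrt(205) ↦ -sqrt(205), giving V_4.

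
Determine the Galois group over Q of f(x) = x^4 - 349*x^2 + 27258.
Gal(K/Q) = V_4 (Klein four-group, Z/2Z × Z/2Z)

f factors as (x^2 - 231)(x^2 - 118), so the splitting field is K = Q(sqrt(231), sqrt(118)). The elements 231, 118, 27258 are all non-squares in Q, so sqrt(231) and sqrt(118) generate independent quadratic extensions. Thus [K:Q] = 4 and Gal(K/Q) is generated by the two order-2 automorphisms sqrt(231) ↦ -sqrt(231) and sqrt(118) ↦ -sqrt(118), giving V_4.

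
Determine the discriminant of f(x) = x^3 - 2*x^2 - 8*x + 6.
Δ = 3252

For x^3 + a x^2 + b x + c the discriminant is Δ = 18 a b c - 4 a^3 c + a^2 b^2 - 4 b^3 - 27 c^2.
Plug a = -2, b = -8, c = 6:
  18*(-2)*(-8)*(6) - 4*(-2)^3*(6) + (-2)^2*(-8)^2 - 4*(-8)^3 - 27*(6)^2
  = 1728 + (192) + 256 + (2048) + (-972)
  = 3252.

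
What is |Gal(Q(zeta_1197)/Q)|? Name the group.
|Gal(Q(zeta_1197)/Q)| = phi(1197) = 648; group ≅ (Z/1197Z)^* ≅ Z/6Z × Z/6Z × Z/18Z

The n-th cyclotomic polynomial Φ_1197(x) is the minimal polynomial of zeta_1197 over Q and has degree phi(1197) = 648. So Q(zeta_1197) is a degree-648 Galois extension with Galois group (Z/1197Z)^*. By CRT, (Z/1197Z)^* ≅ (Z/9Z)^* × (Z/7Z)^* × (Z/19Z)^*. Each prime-power unit group is (Z/9Z)^* ≅ Z/6Z; (Z/7Z)^* ≅ Z/6Z; (Z/19Z)^* ≅ Z/18Z. Hence Gal(Q(zeta_1197)/Q) ≅ Z/6Z × Z/6Z × Z/18Z.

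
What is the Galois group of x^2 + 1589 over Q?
Gal(K/Q) = Z/2Z (cyclic of order 2)

x^2 + 1589 is irreducible over Q since -1589 is not a rational square. The splitting field Q(sqrt(-1589)) has degree 2 over Q, and its unique nontrivial automorphism is sqrt(-1589) ↦ -sqrt(-1589). Hence Gal(Q(sqrt(-1589))/Q) = Z/2Z.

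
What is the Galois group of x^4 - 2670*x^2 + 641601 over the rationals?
Gal(K/Q) = Z/2Z (cyclic of order 2)

f factors as (x^2 - 267)(x^2 - 2403), so the splitting field is K = Q(sqrt(267), sqrt(2403)). The squarefree part of 267 is 267 and the squarefree part of 2403 is also 267, so sqrt(267) and sqrt(2403) are both rational multiples of sqrt(267). Hence Q(sqrt(267)) = Q(sqrt(2403)) = Q(sqrt(267)), and the splitting field collapses to a single degree-2 extension with Galois group Z/2Z.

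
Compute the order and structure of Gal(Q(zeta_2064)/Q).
|Gal(Q(zeta_2064)/Q)| = phi(2064) = 672; group ≅ (Z/2064Z)^* ≅ Z/2Z × Z/2Z × Z/4Z × Z/42Z

The n-th cyclotomic polynomial Φ_2064(x) is the minimal polynomial of zeta_2064 over Q and has degree phi(2064) = 672. So Q(zeta_2064) is a degree-672 Galois extension with Galois group (Z/2064Z)^*. By CRT, (Z/2064Z)^* ≅ (Z/16Z)^* × (Z/3Z)^* × (Z/43Z)^*. Each prime-power unit group is (Z/16Z)^* ≅ Z/2Z × Z/4Z; (Z/3Z)^* ≅ Z/2Z; (Z/43Z)^* ≅ Z/42Z. Hence Gal(Q(zeta_2064)/Q) ≅ Z/2Z × Z/2Z × Z/4Z × Z/42Z.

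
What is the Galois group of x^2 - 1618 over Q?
Gal(K/Q) = Z/2Z (cyclic of order 2)

x^2 - 1618 is irreducible over Q since 1618 is not a rational square. The splitting field Q(sqrt(1618)) has degree 2 over Q, and its unique nontrivial automorphism is sqrt(1618) ↦ -sqrt(1618). Hence Gal(Q(sqrt(1618))/Q) = Z/2Z.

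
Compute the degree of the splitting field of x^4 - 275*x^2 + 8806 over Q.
[K:Q] = 4

f factors as (x^2 - 37)(x^2 - 238); the splitting field is K = Q(sqrt(37), sqrt(238)). Since 37, 238, and 8806 are all non-squares in Q, the three subfields Q(sqrt(37)), Q(sqrt(238)), Q(sqrt(8806)) are distinct degree-2 extensions, so [K:Q] = 4 (Klein four Galois group).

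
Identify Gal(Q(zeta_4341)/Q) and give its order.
|Gal(Q(zeta_4341)/Q)| = phi(4341) = 2892; group ≅ (Z/4341Z)^* ≅ Z/2Z × Z/1446Z

The n-th cyclotomic polynomial Φ_4341(x) is the minimal polynomial of zeta_4341 over Q and has degree phi(4341) = 2892. So Q(zeta_4341) is a degree-2892 Galois extension with Galois group (Z/4341Z)^*. By CRT, (Z/4341Z)^* ≅ (Z/3Z)^* × (Z/1447Z)^*. Each prime-power unit group is (Z/3Z)^* ≅ Z/2Z; (Z/1447Z)^* ≅ Z/1446Z. Hence Gal(Q(zeta_4341)/Q) ≅ Z/2Z × Z/1446Z.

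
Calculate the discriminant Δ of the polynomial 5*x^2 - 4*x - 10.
Δ = 216

For a quadratic a x^2 + b x + c the discriminant is Δ = b^2 - 4ac = (-4)^2 - 4*(5)*(-10) = 16 - (-200) = 216.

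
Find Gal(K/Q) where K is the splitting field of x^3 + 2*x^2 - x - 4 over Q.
Gal(K/Q) = S_3 (symmetric group of order 6)

Compute the discriminant of x^3 + (2)*x^2 + (-1)*x + (-4): Δ = -152. Since Δ is not a rational square, the Galois group is not contained in A_3; it must be the full S_3 (irreducibility of the cubic rules out anything smaller).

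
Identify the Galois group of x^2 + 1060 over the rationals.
Gal(K/Q) = Z/2Z (cyclic of order 2)

x^2 + 1060 is irreducible over Q since -1060 is not a rational square. The splitting field Q(sqrt(-1060)) has degree 2 over Q, and its unique nontrivial automorphism is sqrt(-1060) ↦ -sqrt(-1060). Hence Gal(Q(sqrt(-1060))/Q) = Z/2Z.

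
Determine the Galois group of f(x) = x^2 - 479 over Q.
Gal(K/Q) = Z/2Z (cyclic of order 2)

x^2 - 479 is irreducible over Q since 479 is not a rational square. The splitting field Q(sqrt(479)) has degree 2 over Q, and its unique nontrivial automorphism is sqrt(479) ↦ -sqrt(479). Hence Gal(Q(sqrt(479))/Q) = Z/2Z.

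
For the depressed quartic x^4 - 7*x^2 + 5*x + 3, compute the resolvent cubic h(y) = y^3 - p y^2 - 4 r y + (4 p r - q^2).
h(y) = y^3 + 7*y^2 - 12*y - 109

Identify coefficients: p = -7, q = 5, r = 3.
Plug into h(y) = y^3 - p y^2 - 4 r y + (4 p r - q^2):
  h(y) = y^3 - (-7) y^2 - 4*(3) y + (4*(-7)*(3) - (5)^2)
       = y^3 + (7) y^2 + (-12) y + (-109).
Simplifying: h(y) = y^3 + 7*y^2 - 12*y - 109.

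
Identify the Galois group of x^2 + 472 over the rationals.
Gal(K/Q) = Z/2Z (cyclic of order 2)

x^2 + 472 is irreducible over Q since -472 is not a rational square. The splitting field Q(sqrt(-472)) has degree 2 over Q, and its unique nontrivial automorphism is sqrt(-472) ↦ -sqrt(-472). Hence Gal(Q(sqrt(-472))/Q) = Z/2Z.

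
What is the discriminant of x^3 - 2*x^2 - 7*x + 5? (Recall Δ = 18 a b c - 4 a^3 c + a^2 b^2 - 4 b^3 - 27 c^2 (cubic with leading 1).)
Δ = 2313

For x^3 + a x^2 + b x + c the discriminant is Δ = 18 a b c - 4 a^3 c + a^2 b^2 - 4 b^3 - 27 c^2.
Plug a = -2, b = -7, c = 5:
  18*(-2)*(-7)*(5) - 4*(-2)^3*(5) + (-2)^2*(-7)^2 - 4*(-7)^3 - 27*(5)^2
  = 1260 + (160) + 196 + (1372) + (-675)
  = 2313.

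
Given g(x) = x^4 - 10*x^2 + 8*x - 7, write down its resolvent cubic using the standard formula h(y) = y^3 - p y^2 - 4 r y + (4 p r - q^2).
h(y) = y^3 + 10*y^2 + 28*y + 216

Identify coefficients: p = -10, q = 8, r = -7.
Plug into h(y) = y^3 - p y^2 - 4 r y + (4 p r - q^2):
  h(y) = y^3 - (-10) y^2 - 4*(-7) y + (4*(-10)*(-7) - (8)^2)
       = y^3 + (10) y^2 + (28) y + (216).
Simplifying: h(y) = y^3 + 10*y^2 + 28*y + 216.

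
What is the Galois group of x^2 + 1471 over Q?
Gal(K/Q) = Z/2Z (cyclic of order 2)

x^2 + 1471 is irreducible over Q since -1471 is not a rational square. The splitting field Q(sqrt(-1471)) has degree 2 over Q, and its unique nontrivial automorphism is sqrt(-1471) ↦ -sqrt(-1471). Hence Gal(Q(sqrt(-1471))/Q) = Z/2Z.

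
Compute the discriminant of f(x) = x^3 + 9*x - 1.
Δ = -2943

For a depressed cubic x^3 + p x + q the discriminant is Δ = -4 p^3 - 27 q^2 = -4*(9)^3 - 27*(-1)^2 = -2916 - 27 = -2943.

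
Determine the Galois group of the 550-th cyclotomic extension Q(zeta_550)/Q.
|Gal(Q(zeta_550)/Q)| = phi(550) = 200; group ≅ (Z/550Z)^* ≅ Z/10Z × Z/20Z

The n-th cyclotomic polynomial Φ_550(x) is the minimal polynomial of zeta_550 over Q and has degree phi(550) = 200. So Q(zeta_550) is a degree-200 Galois extension with Galois group (Z/550Z)^*. By CRT, (Z/550Z)^* ≅ (Z/2Z)^* × (Z/25Z)^* × (Z/11Z)^*. Each prime-power unit group is (Z/2Z)^* ≅ trivial group (order 1); (Z/25Z)^* ≅ Z/20Z; (Z/11Z)^* ≅ Z/10Z. Hence Gal(Q(zeta_550)/Q) ≅ Z/10Z × Z/20Z.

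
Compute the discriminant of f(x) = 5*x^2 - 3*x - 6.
Δ = 129

For a quadratic a x^2 + b x + c the discriminant is Δ = b^2 - 4ac = (-3)^2 - 4*(5)*(-6) = 9 - (-120) = 129.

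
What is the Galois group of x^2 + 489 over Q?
Gal(K/Q) = Z/2Z (cyclic of order 2)

x^2 + 489 is irreducible over Q since -489 is not a rational square. The splitting field Q(sqrt(-489)) has degree 2 over Q, and its unique nontrivial automorphism is sqrt(-489) ↦ -sqrt(-489). Hence Gal(Q(sqrt(-489))/Q) = Z/2Z.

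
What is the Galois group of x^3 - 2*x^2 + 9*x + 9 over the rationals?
Gal(K/Q) = S_3 (symmetric group of order 6)

Compute the discriminant of x^3 + (-2)*x^2 + (9)*x + (9): Δ = -7407. Since Δ is not a rational square, the Galois group is not contained in A_3; it must be the full S_3 (irreducibility of the cubic rules out anything smaller).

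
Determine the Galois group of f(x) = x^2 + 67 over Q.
Gal(K/Q) = Z/2Z (cyclic of order 2)

x^2 + 67 is irreducible over Q since -67 is not a rational square. The splitting field Q(sqrt(-67)) has degree 2 over Q, and its unique nontrivial automorphism is sqrt(-67) ↦ -sqrt(-67). Hence Gal(Q(sqrt(-67))/Q) = Z/2Z.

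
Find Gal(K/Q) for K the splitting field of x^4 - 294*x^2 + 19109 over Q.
Gal(K/Q) = V_4 (Klein four-group, Z/2Z × Z/2Z)

f factors as (x^2 - 197)(x^2 - 97), so the splitting field is K = Q(sqrt(197), sqrt(97)). The elements 197, 97, 19109 are all non-squares in Q, so sqrt(197) and sqrt(97) generate independent quadratic extensions. Thus [K:Q] = 4 and Gal(K/Q) is generated by the two order-2 automorphisms sqrt(197) ↦ -sqrt(197) and sqrt(97) ↦ -sqrt(97), giving V_4.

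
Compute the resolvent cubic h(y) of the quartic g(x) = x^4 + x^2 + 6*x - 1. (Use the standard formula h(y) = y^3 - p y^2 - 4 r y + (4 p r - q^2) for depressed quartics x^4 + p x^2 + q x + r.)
h(y) = y^3 - y^2 + 4*y - 40

Identify coefficients: p = 1, q = 6, r = -1.
Plug into h(y) = y^3 - p y^2 - 4 r y + (4 p r - q^2):
  h(y) = y^3 - (1) y^2 - 4*(-1) y + (4*(1)*(-1) - (6)^2)
       = y^3 + (-1) y^2 + (4) y + (-40).
Simplifying: h(y) = y^3 - y^2 + 4*y - 40.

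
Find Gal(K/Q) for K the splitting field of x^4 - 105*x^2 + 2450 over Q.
Gal(K/Q) = V_4 (Klein four-group, Z/2Z × Z/2Z)

f factors as (x^2 - 70)(x^2 - 35), so the splitting field is K = Q(sqrt(70), sqrt(35)). The elements 70, 35, 2450 are all non-squares in Q, so sqrt(70) and sqrt(35) generate independent quadratic extensions. Thus [K:Q] = 4 and Gal(K/Q) is generated by the two order-2 automorphisms sqrt(70) ↦ -sqrt(70) and sqrt(35) ↦ -sqrt(35), giving V_4.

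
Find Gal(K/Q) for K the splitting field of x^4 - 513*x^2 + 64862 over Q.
Gal(K/Q) = V_4 (Klein four-group, Z/2Z × Z/2Z)

f factors as (x^2 - 226)(x^2 - 287), so the splitting field is K = Q(sqrt(226), sqrt(287)). The elements 226, 287, 64862 are all non-squares in Q, so sqrt(226) and sqrt(287) generate independent quadratic extensions. Thus [K:Q] = 4 and Gal(K/Q) is generated by the two order-2 automorphisms sqrt(226) ↦ -sqrt(226) and sqrt(287) ↦ -sqrt(287), giving V_4.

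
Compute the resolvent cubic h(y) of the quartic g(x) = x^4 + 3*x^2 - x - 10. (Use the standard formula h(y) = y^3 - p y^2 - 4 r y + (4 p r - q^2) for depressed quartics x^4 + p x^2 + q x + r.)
h(y) = y^3 - 3*y^2 + 40*y - 121

Identify coefficients: p = 3, q = -1, r = -10.
Plug into h(y) = y^3 - p y^2 - 4 r y + (4 p r - q^2):
  h(y) = y^3 - (3) y^2 - 4*(-10) y + (4*(3)*(-10) - (-1)^2)
       = y^3 + (-3) y^2 + (40) y + (-121).
Simplifying: h(y) = y^3 - 3*y^2 + 40*y - 121.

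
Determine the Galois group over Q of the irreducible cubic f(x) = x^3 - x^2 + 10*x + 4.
Gal(K/Q) = S_3 (symmetric group of order 6)

Compute the discriminant of x^3 + (-1)*x^2 + (10)*x + (4): Δ = -5036. Since Δ is not a rational square, the Galois group is not contained in A_3; it must be the full S_3 (irreducibility of the cubic rules out anything smaller).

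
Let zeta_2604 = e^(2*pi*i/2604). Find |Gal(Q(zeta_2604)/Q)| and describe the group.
|Gal(Q(zeta_2604)/Q)| = phi(2604) = 720; group ≅ (Z/2604Z)^* ≅ Z/2Z × Z/2Z × Z/6Z × Z/30Z

The n-th cyclotomic polynomial Φ_2604(x) is the minimal polynomial of zeta_2604 over Q and has degree phi(2604) = 720. So Q(zeta_2604) is a degree-720 Galois extension with Galois group (Z/2604Z)^*. By CRT, (Z/2604Z)^* ≅ (Z/4Z)^* × (Z/3Z)^* × (Z/7Z)^* × (Z/31Z)^*. Each prime-power unit group is (Z/4Z)^* ≅ Z/2Z; (Z/3Z)^* ≅ Z/2Z; (Z/7Z)^* ≅ Z/6Z; (Z/31Z)^* ≅ Z/30Z. Hence Gal(Q(zeta_2604)/Q) ≅ Z/2Z × Z/2Z × Z/6Z × Z/30Z.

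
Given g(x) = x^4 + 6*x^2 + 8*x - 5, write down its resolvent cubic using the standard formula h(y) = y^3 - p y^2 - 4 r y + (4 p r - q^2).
h(y) = y^3 - 6*y^2 + 20*y - 184

Identify coefficients: p = 6, q = 8, r = -5.
Plug into h(y) = y^3 - p y^2 - 4 r y + (4 p r - q^2):
  h(y) = y^3 - (6) y^2 - 4*(-5) y + (4*(6)*(-5) - (8)^2)
       = y^3 + (-6) y^2 + (20) y + (-184).
Simplifying: h(y) = y^3 - 6*y^2 + 20*y - 184.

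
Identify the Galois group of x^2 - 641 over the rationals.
Gal(K/Q) = Z/2Z (cyclic of order 2)

x^2 - 641 is irreducible over Q since 641 is not a rational square. The splitting field Q(sqrt(641)) has degree 2 over Q, and its unique nontrivial automorphism is sqrt(641) ↦ -sqrt(641). Hence Gal(Q(sqrt(641))/Q) = Z/2Z.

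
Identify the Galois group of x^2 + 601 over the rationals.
Gal(K/Q) = Z/2Z (cyclic of order 2)

x^2 + 601 is irreducible over Q since -601 is not a rational square. The splitting field Q(sqrt(-601)) has degree 2 over Q, and its unique nontrivial automorphism is sqrt(-601) ↦ -sqrt(-601). Hence Gal(Q(sqrt(-601))/Q) = Z/2Z.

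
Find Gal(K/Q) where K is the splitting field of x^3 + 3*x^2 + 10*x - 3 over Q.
Gal(K/Q) = S_3 (symmetric group of order 6)

Compute the discriminant of x^3 + (3)*x^2 + (10)*x + (-3): Δ = -4639. Since Δ is not a rational square, the Galois group is not contained in A_3; it must be the full S_3 (irreducibility of the cubic rules out anything smaller).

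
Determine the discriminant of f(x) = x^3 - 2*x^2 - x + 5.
Δ = -327

For x^3 + a x^2 + b x + c the discriminant is Δ = 18 a b c - 4 a^3 c + a^2 b^2 - 4 b^3 - 27 c^2.
Plug a = -2, b = -1, c = 5:
  18*(-2)*(-1)*(5) - 4*(-2)^3*(5) + (-2)^2*(-1)^2 - 4*(-1)^3 - 27*(5)^2
  = 180 + (160) + 4 + (4) + (-675)
  = -327.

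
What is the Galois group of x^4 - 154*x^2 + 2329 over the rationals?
Gal(K/Q) = V_4 (Klein four-group, Z/2Z × Z/2Z)

f factors as (x^2 - 17)(x^2 - 137), so the splitting field is K = Q(sqrt(17), sqrt(137)). The elements 17, 137, 2329 are all non-squares in Q, so sqrt(17) and sqrt(137) generate independent quadratic extensions. Thus [K:Q] = 4 and Gal(K/Q) is generated by the two order-2 automorphisms sqrt(17) ↦ -sqrt(17) and sqrt(137) ↦ -sqrt(137), giving V_4.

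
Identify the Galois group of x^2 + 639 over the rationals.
Gal(K/Q) = Z/2Z (cyclic of order 2)

x^2 + 639 is irreducible over Q since -639 is not a rational square. The splitting field Q(sqrt(-639)) has degree 2 over Q, and its unique nontrivial automorphism is sqrt(-639) ↦ -sqrt(-639). Hence Gal(Q(sqrt(-639))/Q) = Z/2Z.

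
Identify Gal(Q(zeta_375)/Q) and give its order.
|Gal(Q(zeta_375)/Q)| = phi(375) = 200; group ≅ (Z/375Z)^* ≅ Z/2Z × Z/100Z

The n-th cyclotomic polynomial Φ_375(x) is the minimal polynomial of zeta_375 over Q and has degree phi(375) = 200. So Q(zeta_375) is a degree-200 Galois extension with Galois group (Z/375Z)^*. By CRT, (Z/375Z)^* ≅ (Z/3Z)^* × (Z/125Z)^*. Each prime-power unit group is (Z/3Z)^* ≅ Z/2Z; (Z/125Z)^* ≅ Z/100Z. Hence Gal(Q(zeta_375)/Q) ≅ Z/2Z × Z/100Z.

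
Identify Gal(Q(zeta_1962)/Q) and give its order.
|Gal(Q(zeta_1962)/Q)| = phi(1962) = 648; group ≅ (Z/1962Z)^* ≅ Z/6Z × Z/108Z

The n-th cyclotomic polynomial Φ_1962(x) is the minimal polynomial of zeta_1962 over Q and has degree phi(1962) = 648. So Q(zeta_1962) is a degree-648 Galois extension with Galois group (Z/1962Z)^*. By CRT, (Z/1962Z)^* ≅ (Z/2Z)^* × (Z/9Z)^* × (Z/109Z)^*. Each prime-power unit group is (Z/2Z)^* ≅ trivial group (order 1); (Z/9Z)^* ≅ Z/6Z; (Z/109Z)^* ≅ Z/108Z. Hence Gal(Q(zeta_1962)/Q) ≅ Z/6Z × Z/108Z.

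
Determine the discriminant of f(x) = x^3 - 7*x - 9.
Δ = -815

For a depressed cubic x^3 + p x + q the discriminant is Δ = -4 p^3 - 27 q^2 = -4*(-7)^3 - 27*(-9)^2 = 1372 - 2187 = -815.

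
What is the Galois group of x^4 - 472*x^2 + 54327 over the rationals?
Gal(K/Q) = V_4 (Klein four-group, Z/2Z × Z/2Z)

f factors as (x^2 - 199)(x^2 - 273), so the splitting field is K = Q(sqrt(199), sqrt(273)). The elements 199, 273, 54327 are all non-squares in Q, so sqrt(199) and sqrt(273) generate independent quadratic extensions. Thus [K:Q] = 4 and Gal(K/Q) is generated by the two order-2 automorphisms sqrt(199) ↦ -sqrt(199) and sqrt(273) ↦ -sqrt(273), giving V_4.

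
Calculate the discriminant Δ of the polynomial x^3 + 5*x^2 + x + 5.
Δ = -2704

For x^3 + a x^2 + b x + c the discriminant is Δ = 18 a b c - 4 a^3 c + a^2 b^2 - 4 b^3 - 27 c^2.
Plug a = 5, b = 1, c = 5:
  18*(5)*(1)*(5) - 4*(5)^3*(5) + (5)^2*(1)^2 - 4*(1)^3 - 27*(5)^2
  = 450 + (-2500) + 25 + (-4) + (-675)
  = -2704.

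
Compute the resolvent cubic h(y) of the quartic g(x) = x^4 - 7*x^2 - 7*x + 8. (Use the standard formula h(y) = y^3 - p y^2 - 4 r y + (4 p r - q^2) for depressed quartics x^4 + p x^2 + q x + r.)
h(y) = y^3 + 7*y^2 - 32*y - 273

Identify coefficients: p = -7, q = -7, r = 8.
Plug into h(y) = y^3 - p y^2 - 4 r y + (4 p r - q^2):
  h(y) = y^3 - (-7) y^2 - 4*(8) y + (4*(-7)*(8) - (-7)^2)
       = y^3 + (7) y^2 + (-32) y + (-273).
Simplifying: h(y) = y^3 + 7*y^2 - 32*y - 273.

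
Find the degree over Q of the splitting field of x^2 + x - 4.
[K:Q] = 2

The discriminant of x^2 + (1)*x + (-4) is b^2 - 4c = 1 - (-16) = 17. Since 17 is not a perfect square in Q, the polynomial is irreducible over Q. Its two roots generate a degree-2 extension, so [K:Q] = 2.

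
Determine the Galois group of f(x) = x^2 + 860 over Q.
Gal(K/Q) = Z/2Z (cyclic of order 2)

x^2 + 860 is irreducible over Q since -860 is not a rational square. The splitting field Q(sqrt(-860)) has degree 2 over Q, and its unique nontrivial automorphism is sqrt(-860) ↦ -sqrt(-860). Hence Gal(Q(sqrt(-860))/Q) = Z/2Z.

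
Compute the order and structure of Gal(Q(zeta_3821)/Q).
|Gal(Q(zeta_3821)/Q)| = phi(3821) = 3820; group ≅ (Z/3821Z)^* ≅ Z/3820Z

The n-th cyclotomic polynomial Φ_3821(x) is the minimal polynomial of zeta_3821 over Q and has degree phi(3821) = 3820. So Q(zeta_3821) is a degree-3820 Galois extension with Galois group (Z/3821Z)^*. (Z/3821Z)^* is cyclic since 3821 is an odd prime power (or 4). Hence Gal(Q(zeta_3821)/Q) ≅ Z/3820Z.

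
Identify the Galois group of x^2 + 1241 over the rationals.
Gal(K/Q) = Z/2Z (cyclic of order 2)

x^2 + 1241 is irreducible over Q since -1241 is not a rational square. The splitting field Q(sqrt(-1241)) has degree 2 over Q, and its unique nontrivial automorphism is sqrt(-1241) ↦ -sqrt(-1241). Hence Gal(Q(sqrt(-1241))/Q) = Z/2Z.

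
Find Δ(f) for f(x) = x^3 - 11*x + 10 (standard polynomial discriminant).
Δ = 2624

For a depressed cubic x^3 + p x + q the discriminant is Δ = -4 p^3 - 27 q^2 = -4*(-11)^3 - 27*(10)^2 = 5324 - 2700 = 2624.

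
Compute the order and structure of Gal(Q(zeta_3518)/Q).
|Gal(Q(zeta_3518)/Q)| = phi(3518) = 1758; group ≅ (Z/3518Z)^* ≅ Z/1758Z

The n-th cyclotomic polynomial Φ_3518(x) is the minimal polynomial of zeta_3518 over Q and has degree phi(3518) = 1758. So Q(zeta_3518) is a degree-1758 Galois extension with Galois group (Z/3518Z)^*. By CRT, (Z/3518Z)^* ≅ (Z/2Z)^* × (Z/1759Z)^*. Each prime-power unit group is (Z/2Z)^* ≅ trivial group (order 1); (Z/1759Z)^* ≅ Z/1758Z. Hence Gal(Q(zeta_3518)/Q) ≅ Z/1758Z.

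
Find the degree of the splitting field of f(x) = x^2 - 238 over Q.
[K:Q] = 2

The polynomial x^2 - 238 is irreducible over Q since 238 is not a perfect square. Its splitting field is Q(sqrt(238)), which has degree 2 over Q.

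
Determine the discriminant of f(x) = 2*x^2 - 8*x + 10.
Δ = -16

For a quadratic a x^2 + b x + c the discriminant is Δ = b^2 - 4ac = (-8)^2 - 4*(2)*(10) = 64 - (80) = -16.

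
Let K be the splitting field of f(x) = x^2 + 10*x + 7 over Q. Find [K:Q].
[K:Q] = 2

The discriminant of x^2 + (10)*x + (7) is b^2 - 4c = 100 - (28) = 72. Since 72 is not a perfect square in Q, the polynomial is irreducible over Q. Its two roots generate a degree-2 extension, so [K:Q] = 2.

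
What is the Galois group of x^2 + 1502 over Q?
Gal(K/Q) = Z/2Z (cyclic of order 2)

x^2 + 1502 is irreducible over Q since -1502 is not a rational square. The splitting field Q(sqrt(-1502)) has degree 2 over Q, and its unique nontrivial automorphism is sqrt(-1502) ↦ -sqrt(-1502). Hence Gal(Q(sqrt(-1502))/Q) = Z/2Z.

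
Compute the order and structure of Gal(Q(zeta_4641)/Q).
|Gal(Q(zeta_4641)/Q)| = phi(4641) = 2304; group ≅ (Z/4641Z)^* ≅ Z/2Z × Z/6Z × Z/12Z × Z/16Z

The n-th cyclotomic polynomial Φ_4641(x) is the minimal polynomial of zeta_4641 over Q and has degree phi(4641) = 2304. So Q(zeta_4641) is a degree-2304 Galois extension with Galois group (Z/4641Z)^*. By CRT, (Z/4641Z)^* ≅ (Z/3Z)^* × (Z/7Z)^* × (Z/13Z)^* × (Z/17Z)^*. Each prime-power unit group is (Z/3Z)^* ≅ Z/2Z; (Z/7Z)^* ≅ Z/6Z; (Z/13Z)^* ≅ Z/12Z; (Z/17Z)^* ≅ Z/16Z. Hence Gal(Q(zeta_4641)/Q) ≅ Z/2Z × Z/6Z × Z/12Z × Z/16Z.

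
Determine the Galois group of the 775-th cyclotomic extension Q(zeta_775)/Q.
|Gal(Q(zeta_775)/Q)| = phi(775) = 600; group ≅ (Z/775Z)^* ≅ Z/20Z × Z/30Z

The n-th cyclotomic polynomial Φ_775(x) is the minimal polynomial of zeta_775 over Q and has degree phi(775) = 600. So Q(zeta_775) is a degree-600 Galois extension with Galois group (Z/775Z)^*. By CRT, (Z/775Z)^* ≅ (Z/25Z)^* × (Z/31Z)^*. Each prime-power unit group is (Z/25Z)^* ≅ Z/20Z; (Z/31Z)^* ≅ Z/30Z. Hence Gal(Q(zeta_775)/Q) ≅ Z/20Z × Z/30Z.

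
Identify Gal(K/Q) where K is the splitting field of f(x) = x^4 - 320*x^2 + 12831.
Gal(K/Q) = V_4 (Klein four-group, Z/2Z × Z/2Z)

f factors as (x^2 - 273)(x^2 - 47), so the splitting field is K = Q(sqrt(273), sqrt(47)). The elements 273, 47, 12831 are all non-squares in Q, so sqrt(273) and sqrt(47) generate independent quadratic extensions. Thus [K:Q] = 4 and Gal(K/Q) is generated by the two order-2 automorphisms sqrt(273) ↦ -sqrt(273) and sqrt(47) ↦ -sqrt(47), giving V_4.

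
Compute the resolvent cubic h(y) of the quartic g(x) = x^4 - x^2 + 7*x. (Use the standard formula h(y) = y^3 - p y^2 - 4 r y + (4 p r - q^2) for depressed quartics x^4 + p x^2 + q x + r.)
h(y) = y^3 + y^2 - 49

Identify coefficients: p = -1, q = 7, r = 0.
Plug into h(y) = y^3 - p y^2 - 4 r y + (4 p r - q^2):
  h(y) = y^3 - (-1) y^2 - 4*(0) y + (4*(-1)*(0) - (7)^2)
       = y^3 + (1) y^2 + (0) y + (-49).
Simplifying: h(y) = y^3 + y^2 - 49.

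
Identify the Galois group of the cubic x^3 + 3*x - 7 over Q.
Gal(K/Q) = S_3 (symmetric group of order 6)

Compute the discriminant of x^3 + (0)*x^2 + (3)*x + (-7): Δ = -1431. Since Δ is not a rational square, the Galois group is not contained in A_3; it must be the full S_3 (irreducibility of the cubic rules out anything smaller).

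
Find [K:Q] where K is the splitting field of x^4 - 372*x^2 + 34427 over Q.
[K:Q] = 4

f factors as (x^2 - 199)(x^2 - 173); the splitting field is K = Q(sqrt(199), sqrt(173)). Since 199, 173, and 34427 are all non-squares in Q, the three subfields Q(sqrt(199)), Q(sqrt(173)), Q(sqrt(34427)) are distinct degree-2 extensions, so [K:Q] = 4 (Klein four Galois group).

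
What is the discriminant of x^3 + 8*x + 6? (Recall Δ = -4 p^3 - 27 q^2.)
Δ = -3020

For a depressed cubic x^3 + p x + q the discriminant is Δ = -4 p^3 - 27 q^2 = -4*(8)^3 - 27*(6)^2 = -2048 - 972 = -3020.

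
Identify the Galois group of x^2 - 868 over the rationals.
Gal(K/Q) = Z/2Z (cyclic of order 2)

x^2 - 868 is irreducible over Q since 868 is not a rational square. The splitting field Q(sqrt(868)) has degree 2 over Q, and its unique nontrivial automorphism is sqrt(868) ↦ -sqrt(868). Hence Gal(Q(sqrt(868))/Q) = Z/2Z.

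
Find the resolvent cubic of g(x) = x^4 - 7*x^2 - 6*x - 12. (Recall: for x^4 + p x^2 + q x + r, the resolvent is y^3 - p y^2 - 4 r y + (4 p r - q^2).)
h(y) = y^3 + 7*y^2 + 48*y + 300

Identify coefficients: p = -7, q = -6, r = -12.
Plug into h(y) = y^3 - p y^2 - 4 r y + (4 p r - q^2):
  h(y) = y^3 - (-7) y^2 - 4*(-12) y + (4*(-7)*(-12) - (-6)^2)
       = y^3 + (7) y^2 + (48) y + (300).
Simplifying: h(y) = y^3 + 7*y^2 + 48*y + 300.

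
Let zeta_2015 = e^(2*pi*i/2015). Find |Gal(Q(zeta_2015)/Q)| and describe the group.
|Gal(Q(zeta_2015)/Q)| = phi(2015) = 1440; group ≅ (Z/2015Z)^* ≅ Z/4Z × Z/12Z × Z/30Z

The n-th cyclotomic polynomial Φ_2015(x) is the minimal polynomial of zeta_2015 over Q and has degree phi(2015) = 1440. So Q(zeta_2015) is a degree-1440 Galois extension with Galois group (Z/2015Z)^*. By CRT, (Z/2015Z)^* ≅ (Z/5Z)^* × (Z/13Z)^* × (Z/31Z)^*. Each prime-power unit group is (Z/5Z)^* ≅ Z/4Z; (Z/13Z)^* ≅ Z/12Z; (Z/31Z)^* ≅ Z/30Z. Hence Gal(Q(zeta_2015)/Q) ≅ Z/4Z × Z/12Z × Z/30Z.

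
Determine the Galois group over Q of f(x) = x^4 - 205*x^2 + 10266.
Gal(K/Q) = V_4 (Klein four-group, Z/2Z × Z/2Z)

f factors as (x^2 - 87)(x^2 - 118), so the splitting field is K = Q(sqrt(87), sqrt(118)). The elements 87, 118, 10266 are all non-squares in Q, so sqrt(87) and sqrt(118) generate independent quadratic extensions. Thus [K:Q] = 4 and Gal(K/Q) is generated by the two order-2 automorphisms sqrt(87) ↦ -sqrt(87) and sqrt(118) ↦ -sqrt(118), giving V_4.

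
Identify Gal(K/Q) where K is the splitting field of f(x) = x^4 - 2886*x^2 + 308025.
Gal(K/Q) = Z/2Z (cyclic of order 2)

f factors as (x^2 - 2775)(x^2 - 111), so the splitting field is K = Q(sqrt(2775), sqrt(111)). The squarefree part of 2775 is 111 and the squarefree part of 111 is also 111, so sqrt(2775) and sqrt(111) are both rational multiples of sqrt(111). Hence Q(sqrt(2775)) = Q(sqrt(111)) = Q(sqrt(111)), and the splitting field collapses to a single degree-2 extension with Galois group Z/2Z.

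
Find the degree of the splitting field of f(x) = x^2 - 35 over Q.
[K:Q] = 2

The polynomial x^2 - 35 is irreducible over Q since 35 is not a perfect square. Its splitting field is Q(sqrt(35)), which has degree 2 over Q.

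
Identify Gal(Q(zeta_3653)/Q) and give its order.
|Gal(Q(zeta_3653)/Q)| = phi(3653) = 3360; group ≅ (Z/3653Z)^* ≅ Z/12Z × Z/280Z

The n-th cyclotomic polynomial Φ_3653(x) is the minimal polynomial of zeta_3653 over Q and has degree phi(3653) = 3360. So Q(zeta_3653) is a degree-3360 Galois extension with Galois group (Z/3653Z)^*. By CRT, (Z/3653Z)^* ≅ (Z/13Z)^* × (Z/281Z)^*. Each prime-power unit group is (Z/13Z)^* ≅ Z/12Z; (Z/281Z)^* ≅ Z/280Z. Hence Gal(Q(zeta_3653)/Q) ≅ Z/12Z × Z/280Z.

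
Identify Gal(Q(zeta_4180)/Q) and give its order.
|Gal(Q(zeta_4180)/Q)| = phi(4180) = 1440; group ≅ (Z/4180Z)^* ≅ Z/2Z × Z/4Z × Z/10Z × Z/18Z

The n-th cyclotomic polynomial Φ_4180(x) is the minimal polynomial of zeta_4180 over Q and has degree phi(4180) = 1440. So Q(zeta_4180) is a degree-1440 Galois extension with Galois group (Z/4180Z)^*. By CRT, (Z/4180Z)^* ≅ (Z/4Z)^* × (Z/5Z)^* × (Z/11Z)^* × (Z/19Z)^*. Each prime-power unit group is (Z/4Z)^* ≅ Z/2Z; (Z/5Z)^* ≅ Z/4Z; (Z/11Z)^* ≅ Z/10Z; (Z/19Z)^* ≅ Z/18Z. Hence Gal(Q(zeta_4180)/Q) ≅ Z/2Z × Z/4Z × Z/10Z × Z/18Z.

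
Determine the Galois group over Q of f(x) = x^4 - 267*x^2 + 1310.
Gal(K/Q) = V_4 (Klein four-group, Z/2Z × Z/2Z)

f factors as (x^2 - 5)(x^2 - 262), so the splitting field is K = Q(sqrt(5), sqrt(262)). The elements 5, 262, 1310 are all non-squares in Q, so sqrt(5) and sqrt(262) generate independent quadratic extensions. Thus [K:Q] = 4 and Gal(K/Q) is generated by the two order-2 automorphisms sqrt(5) ↦ -sqrt(5) and sqrt(262) ↦ -sqrt(262), giving V_4.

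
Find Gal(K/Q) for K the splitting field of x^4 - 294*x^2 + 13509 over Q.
Gal(K/Q) = V_4 (Klein four-group, Z/2Z × Z/2Z)

f factors as (x^2 - 57)(x^2 - 237), so the splitting field is K = Q(sqrt(57), sqrt(237)). The elements 57, 237, 13509 are all non-squares in Q, so sqrt(57) and sqrt(237) generate independent quadratic extensions. Thus [K:Q] = 4 and Gal(K/Q) is generated by the two order-2 automorphisms sqrt(57) ↦ -sqrt(57) and sqrt(237) ↦ -sqrt(237), giving V_4.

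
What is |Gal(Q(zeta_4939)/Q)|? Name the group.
|Gal(Q(zeta_4939)/Q)| = phi(4939) = 4480; group ≅ (Z/4939Z)^* ≅ Z/10Z × Z/448Z

The n-th cyclotomic polynomial Φ_4939(x) is the minimal polynomial of zeta_4939 over Q and has degree phi(4939) = 4480. So Q(zeta_4939) is a degree-4480 Galois extension with Galois group (Z/4939Z)^*. By CRT, (Z/4939Z)^* ≅ (Z/11Z)^* × (Z/449Z)^*. Each prime-power unit group is (Z/11Z)^* ≅ Z/10Z; (Z/449Z)^* ≅ Z/448Z. Hence Gal(Q(zeta_4939)/Q) ≅ Z/10Z × Z/448Z.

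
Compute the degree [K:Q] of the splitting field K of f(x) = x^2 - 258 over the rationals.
[K:Q] = 2

The polynomial x^2 - 258 is irreducible over Q since 258 is not a perfect square. Its splitting field is Q(sqrt(258)), which has degree 2 over Q.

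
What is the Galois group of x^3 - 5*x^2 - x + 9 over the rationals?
Gal(K/Q) = S_3 (symmetric group of order 6)

Compute the discriminant of x^3 + (-5)*x^2 + (-1)*x + (9): Δ = 3152. Since Δ is not a rational square, the Galois group is not contained in A_3; it must be the full S_3 (irreducibility of the cubic rules out anything smaller).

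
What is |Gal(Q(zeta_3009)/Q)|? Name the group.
|Gal(Q(zeta_3009)/Q)| = phi(3009) = 1856; group ≅ (Z/3009Z)^* ≅ Z/2Z × Z/16Z × Z/58Z

The n-th cyclotomic polynomial Φ_3009(x) is the minimal polynomial of zeta_3009 over Q and has degree phi(3009) = 1856. So Q(zeta_3009) is a degree-1856 Galois extension with Galois group (Z/3009Z)^*. By CRT, (Z/3009Z)^* ≅ (Z/3Z)^* × (Z/17Z)^* × (Z/59Z)^*. Each prime-power unit group is (Z/3Z)^* ≅ Z/2Z; (Z/17Z)^* ≅ Z/16Z; (Z/59Z)^* ≅ Z/58Z. Hence Gal(Q(zeta_3009)/Q) ≅ Z/2Z × Z/16Z × Z/58Z.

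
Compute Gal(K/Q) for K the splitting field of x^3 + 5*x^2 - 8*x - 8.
Gal(K/Q) = S_3 (symmetric group of order 6)

Compute the discriminant of x^3 + (5)*x^2 + (-8)*x + (-8): Δ = 11680. Since Δ is not a rational square, the Galois group is not contained in A_3; it must be the full S_3 (irreducibility of the cubic rules out anything smaller).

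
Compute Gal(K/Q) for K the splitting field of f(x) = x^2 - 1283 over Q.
Gal(K/Q) = Z/2Z (cyclic of order 2)

x^2 - 1283 is irreducible over Q since 1283 is not a rational square. The splitting field Q(sqrt(1283)) has degree 2 over Q, and its unique nontrivial automorphism is sqrt(1283) ↦ -sqrt(1283). Hence Gal(Q(sqrt(1283))/Q) = Z/2Z.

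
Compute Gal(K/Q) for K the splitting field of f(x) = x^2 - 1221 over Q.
Gal(K/Q) = Z/2Z (cyclic of order 2)

x^2 - 1221 is irreducible over Q since 1221 is not a rational square. The splitting field Q(sqrt(1221)) has degree 2 over Q, and its unique nontrivial automorphism is sqrt(1221) ↦ -sqrt(1221). Hence Gal(Q(sqrt(1221))/Q) = Z/2Z.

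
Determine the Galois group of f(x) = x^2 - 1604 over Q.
Gal(K/Q) = Z/2Z (cyclic of order 2)

x^2 - 1604 is irreducible over Q since 1604 is not a rational square. The splitting field Q(sqrt(1604)) has degree 2 over Q, and its unique nontrivial automorphism is sqrt(1604) ↦ -sqrt(1604). Hence Gal(Q(sqrt(1604))/Q) = Z/2Z.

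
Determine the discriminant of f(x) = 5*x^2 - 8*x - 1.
Δ = 84

For a quadratic a x^2 + b x + c the discriminant is Δ = b^2 - 4ac = (-8)^2 - 4*(5)*(-1) = 64 - (-20) = 84.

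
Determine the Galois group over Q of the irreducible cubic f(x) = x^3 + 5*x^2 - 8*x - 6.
Gal(K/Q) = S_3 (symmetric group of order 6)

Compute the discriminant of x^3 + (5)*x^2 + (-8)*x + (-6): Δ = 9996. Since Δ is not a rational square, the Galois group is not contained in A_3; it must be the full S_3 (irreducibility of the cubic rules out anything smaller).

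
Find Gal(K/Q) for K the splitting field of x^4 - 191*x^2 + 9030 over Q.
Gal(K/Q) = V_4 (Klein four-group, Z/2Z × Z/2Z)

f factors as (x^2 - 105)(x^2 - 86), so the splitting field is K = Q(sqrt(105), sqrt(86)). The elements 105, 86, 9030 are all non-squares in Q, so sqrt(105) and sqrt(86) generate independent quadratic extensions. Thus [K:Q] = 4 and Gal(K/Q) is generated by the two order-2 automorphisms sqrt(105) ↦ -sqrt(105) and sqrt(86) ↦ -sqrt(86), giving V_4.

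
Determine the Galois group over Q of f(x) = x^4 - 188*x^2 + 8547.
Gal(K/Q) = V_4 (Klein four-group, Z/2Z × Z/2Z)

f factors as (x^2 - 77)(x^2 - 111), so the splitting field is K = Q(sqrt(77), sqrt(111)). The elements 77, 111, 8547 are all non-squares in Q, so sqrt(77) and sqrt(111) generate independent quadratic extensions. Thus [K:Q] = 4 and Gal(K/Q) is generated by the two order-2 automorphisms sqrt(77) ↦ -sqrt(77) and sqrt(111) ↦ -sqrt(111), giving V_4.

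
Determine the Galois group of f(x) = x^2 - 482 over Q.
Gal(K/Q) = Z/2Z (cyclic of order 2)

x^2 - 482 is irreducible over Q since 482 is not a rational square. The splitting field Q(sqrt(482)) has degree 2 over Q, and its unique nontrivial automorphism is sqrt(482) ↦ -sqrt(482). Hence Gal(Q(sqrt(482))/Q) = Z/2Z.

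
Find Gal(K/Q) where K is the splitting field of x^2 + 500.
Gal(K/Q) = Z/2Z (cyclic of order 2)

x^2 + 500 is irreducible over Q since -500 is not a rational square. The splitting field Q(sqrt(-500)) has degree 2 over Q, and its unique nontrivial automorphism is sqrt(-500) ↦ -sqrt(-500). Hence Gal(Q(sqrt(-500))/Q) = Z/2Z.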